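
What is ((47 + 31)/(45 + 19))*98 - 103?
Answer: 263/16 ≈ 16.438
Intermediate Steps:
((47 + 31)/(45 + 19))*98 - 103 = (78/64)*98 - 103 = (78*(1/64))*98 - 103 = (39/32)*98 - 103 = 1911/16 - 103 = 263/16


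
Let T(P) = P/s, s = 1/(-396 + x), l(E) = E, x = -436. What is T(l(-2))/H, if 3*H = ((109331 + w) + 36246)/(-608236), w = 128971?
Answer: -253026176/22879 ≈ -11059.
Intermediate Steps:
s = -1/832 (s = 1/(-396 - 436) = 1/(-832) = -1/832 ≈ -0.0012019)
T(P) = -832*P (T(P) = P/(-1/832) = P*(-832) = -832*P)
H = -22879/152059 (H = (((109331 + 128971) + 36246)/(-608236))/3 = ((238302 + 36246)*(-1/608236))/3 = (274548*(-1/608236))/3 = (1/3)*(-68637/152059) = -22879/152059 ≈ -0.15046)
T(l(-2))/H = (-832*(-2))/(-22879/152059) = 1664*(-152059/22879) = -253026176/22879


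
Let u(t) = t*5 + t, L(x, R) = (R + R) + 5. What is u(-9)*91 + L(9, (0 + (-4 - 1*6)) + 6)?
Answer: -4917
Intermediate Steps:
L(x, R) = 5 + 2*R (L(x, R) = 2*R + 5 = 5 + 2*R)
u(t) = 6*t (u(t) = 5*t + t = 6*t)
u(-9)*91 + L(9, (0 + (-4 - 1*6)) + 6) = (6*(-9))*91 + (5 + 2*((0 + (-4 - 1*6)) + 6)) = -54*91 + (5 + 2*((0 + (-4 - 6)) + 6)) = -4914 + (5 + 2*((0 - 10) + 6)) = -4914 + (5 + 2*(-10 + 6)) = -4914 + (5 + 2*(-4)) = -4914 + (5 - 8) = -4914 - 3 = -4917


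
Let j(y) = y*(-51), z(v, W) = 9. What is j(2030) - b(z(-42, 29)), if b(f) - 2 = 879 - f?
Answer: -104402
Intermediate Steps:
j(y) = -51*y
b(f) = 881 - f (b(f) = 2 + (879 - f) = 881 - f)
j(2030) - b(z(-42, 29)) = -51*2030 - (881 - 1*9) = -103530 - (881 - 9) = -103530 - 1*872 = -103530 - 872 = -104402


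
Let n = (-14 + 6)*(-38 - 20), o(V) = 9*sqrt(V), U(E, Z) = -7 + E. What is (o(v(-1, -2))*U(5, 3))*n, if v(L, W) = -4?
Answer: -16704*I ≈ -16704.0*I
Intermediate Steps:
n = 464 (n = -8*(-58) = 464)
(o(v(-1, -2))*U(5, 3))*n = ((9*sqrt(-4))*(-7 + 5))*464 = ((9*(2*I))*(-2))*464 = ((18*I)*(-2))*464 = -36*I*464 = -16704*I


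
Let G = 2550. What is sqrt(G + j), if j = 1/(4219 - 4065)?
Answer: sqrt(60475954)/154 ≈ 50.498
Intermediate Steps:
j = 1/154 ≈ 0.0064935
sqrt(G + j) = sqrt(2550 + 1/154) = sqrt(392701/154) = sqrt(60475954)/154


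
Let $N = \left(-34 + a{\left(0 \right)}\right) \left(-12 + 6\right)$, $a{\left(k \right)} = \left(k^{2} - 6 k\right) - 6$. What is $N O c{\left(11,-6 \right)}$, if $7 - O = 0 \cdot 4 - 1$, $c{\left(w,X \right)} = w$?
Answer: $21120$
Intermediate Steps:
$a{\left(k \right)} = -6 + k^{2} - 6 k$
$N = 240$ ($N = \left(-34 - \left(6 - 0^{2}\right)\right) \left(-12 + 6\right) = \left(-34 + \left(-6 + 0 + 0\right)\right) \left(-6\right) = \left(-34 - 6\right) \left(-6\right) = \left(-40\right) \left(-6\right) = 240$)
$O = 8$ ($O = 7 - \left(0 \cdot 4 - 1\right) = 7 - \left(0 - 1\right) = 7 - -1 = 7 + 1 = 8$)
$N O c{\left(11,-6 \right)} = 240 \cdot 8 \cdot 11 = 1920 \cdot 11 = 21120$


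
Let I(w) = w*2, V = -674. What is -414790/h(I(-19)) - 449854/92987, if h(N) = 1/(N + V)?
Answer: 27461894893906/92987 ≈ 2.9533e+8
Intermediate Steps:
I(w) = 2*w
h(N) = 1/(-674 + N) (h(N) = 1/(N - 674) = 1/(-674 + N))
-414790/h(I(-19)) - 449854/92987 = -414790/(1/(-674 + 2*(-19))) - 449854/92987 = -414790/(1/(-674 - 38)) - 449854*1/92987 = -414790/(1/(-712)) - 449854/92987 = -414790/(-1/712) - 449854/92987 = -414790*(-712) - 449854/92987 = 295330480 - 449854/92987 = 27461894893906/92987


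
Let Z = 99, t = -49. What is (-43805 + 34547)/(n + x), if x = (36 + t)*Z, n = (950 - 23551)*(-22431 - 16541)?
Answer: -9258/880804885 ≈ -1.0511e-5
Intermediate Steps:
n = 880806172 (n = -22601*(-38972) = 880806172)
x = -1287 (x = (36 - 49)*99 = -13*99 = -1287)
(-43805 + 34547)/(n + x) = (-43805 + 34547)/(880806172 - 1287) = -9258/880804885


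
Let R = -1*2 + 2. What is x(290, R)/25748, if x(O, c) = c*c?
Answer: 0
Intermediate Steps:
R = 0 (R = -2 + 2 = 0)
x(O, c) = c²
x(290, R)/25748 = 0²/25748 = 0*(1/25748) = 0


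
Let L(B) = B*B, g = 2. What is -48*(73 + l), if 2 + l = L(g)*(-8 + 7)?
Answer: -3216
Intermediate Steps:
L(B) = B²
l = -6 (l = -2 + 2²*(-8 + 7) = -2 + 4*(-1) = -2 - 4 = -6)
-48*(73 + l) = -48*(73 - 6) = -48*67 = -3216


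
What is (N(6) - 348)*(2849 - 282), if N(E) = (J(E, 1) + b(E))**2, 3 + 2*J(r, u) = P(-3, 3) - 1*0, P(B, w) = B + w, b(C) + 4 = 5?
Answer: -3570697/4 ≈ -8.9267e+5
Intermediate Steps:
b(C) = 1 (b(C) = -4 + 5 = 1)
J(r, u) = -3/2 (J(r, u) = -3/2 + ((-3 + 3) - 1*0)/2 = -3/2 + (0 + 0)/2 = -3/2 + (1/2)*0 = -3/2 + 0 = -3/2)
N(E) = 1/4 (N(E) = (-3/2 + 1)**2 = (-1/2)**2 = 1/4)
(N(6) - 348)*(2849 - 282) = (1/4 - 348)*(2849 - 282) = -1391/4*2567 = -3570697/4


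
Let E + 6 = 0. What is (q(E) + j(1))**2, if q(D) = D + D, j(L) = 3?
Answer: 81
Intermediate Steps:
E = -6 (E = -6 + 0 = -6)
q(D) = 2*D
(q(E) + j(1))**2 = (2*(-6) + 3)**2 = (-12 + 3)**2 = (-9)**2 = 81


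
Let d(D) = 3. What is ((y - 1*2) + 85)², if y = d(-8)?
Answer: 7396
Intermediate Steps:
y = 3
((y - 1*2) + 85)² = ((3 - 1*2) + 85)² = ((3 - 2) + 85)² = (1 + 85)² = 86² = 7396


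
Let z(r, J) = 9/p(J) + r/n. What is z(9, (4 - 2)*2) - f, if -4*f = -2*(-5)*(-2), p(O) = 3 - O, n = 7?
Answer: -89/7 ≈ -12.714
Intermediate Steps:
z(r, J) = 9/(3 - J) + r/7
f = 5 (f = -(-2*(-5))*(-2)/4 = -5*(-2)/2 = -¼*(-20) = 5)
z(9, (4 - 2)*2) - f = (-63 + 9*(-3 + (4 - 2)*2))/(7*(-3 + (4 - 2)*2)) - 1*5 = (-63 + 9*(-3 + 2*2))/(7*(-3 + 2*2)) - 5 = (-63 + 9*(-3 + 4))/(7*(-3 + 4)) - 5 = (⅐)*(-63 + 9*1)/1 - 5 = (⅐)*1*(-63 + 9) - 5 = (⅐)*1*(-54) - 5 = -54/7 - 5 = -89/7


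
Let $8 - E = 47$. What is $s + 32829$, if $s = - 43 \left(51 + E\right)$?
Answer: $32313$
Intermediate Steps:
$E = -39$ ($E = 8 - 47 = -39$)
$s = -516$ ($s = - 43 \left(51 - 39\right) = \left(-43\right) 12 = -516$)
$s + 32829 = -516 + 32829 = 32313$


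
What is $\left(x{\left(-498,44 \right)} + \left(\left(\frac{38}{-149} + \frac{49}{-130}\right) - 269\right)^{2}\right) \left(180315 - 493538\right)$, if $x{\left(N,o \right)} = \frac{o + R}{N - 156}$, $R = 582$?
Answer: $- \frac{2793815017771319904061}{122689386300} \approx -2.2771 \cdot 10^{10}$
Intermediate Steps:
$x{\left(N,o \right)} = \frac{582 + o}{-156 + N}$ ($x{\left(N,o \right)} = \frac{o + 582}{N - 156} = \frac{582 + o}{-156 + N}$)
$\left(x{\left(-498,44 \right)} + \left(\left(\frac{38}{-149} + \frac{49}{-130}\right) - 269\right)^{2}\right) \left(180315 - 493538\right) = \left(\frac{582 + 44}{-156 - 498} + \left(\left(\frac{38}{-149} + \frac{49}{-130}\right) - 269\right)^{2}\right) \left(180315 - 493538\right) = \left(\frac{1}{-654} \cdot 626 + \left(\left(38 \left(- \frac{1}{149}\right) + 49 \left(- \frac{1}{130}\right)\right) - 269\right)^{2}\right) \left(-313223\right) = \left(\left(- \frac{1}{654}\right) 626 + \left(\left(- \frac{38}{149} - \frac{49}{130}\right) - 269\right)^{2}\right) \left(-313223\right) = \left(- \frac{313}{327} + \left(- \frac{12241}{19370} - 269\right)^{2}\right) \left(-313223\right) = \left(- \frac{313}{327} + \left(- \frac{5222771}{19370}\right)^{2}\right) \left(-313223\right) = \left(- \frac{313}{327} + \frac{27277336918441}{375196900}\right) \left(-313223\right) = \frac{8919571735700507}{122689386300} \left(-313223\right) = - \frac{2793815017771319904061}{122689386300}$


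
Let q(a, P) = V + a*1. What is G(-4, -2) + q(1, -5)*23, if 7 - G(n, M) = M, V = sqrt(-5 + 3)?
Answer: 32 + 23*I*sqrt(2) ≈ 32.0 + 32.527*I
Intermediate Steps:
V = I*sqrt(2) (V = sqrt(-2) = I*sqrt(2) ≈ 1.4142*I)
G(n, M) = 7 - M
q(a, P) = a + I*sqrt(2) (q(a, P) = I*sqrt(2) + a*1 = I*sqrt(2) + a = a + I*sqrt(2))
G(-4, -2) + q(1, -5)*23 = (7 - 1*(-2)) + (1 + I*sqrt(2))*23 = (7 + 2) + (23 + 23*I*sqrt(2)) = 9 + (23 + 23*I*sqrt(2)) = 32 + 23*I*sqrt(2)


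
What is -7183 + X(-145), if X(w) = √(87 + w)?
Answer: -7183 + I*√58 ≈ -7183.0 + 7.6158*I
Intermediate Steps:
-7183 + X(-145) = -7183 + √(87 - 145) = -7183 + √(-58) = -7183 + I*√58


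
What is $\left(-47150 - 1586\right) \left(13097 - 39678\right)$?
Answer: $1295451616$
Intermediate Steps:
$\left(-47150 - 1586\right) \left(13097 - 39678\right) = \left(-48736\right) \left(-26581\right) = 1295451616$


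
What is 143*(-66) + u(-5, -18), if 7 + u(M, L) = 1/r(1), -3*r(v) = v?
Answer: -9448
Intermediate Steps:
r(v) = -v/3
u(M, L) = -10 (u(M, L) = -7 + 1/(-⅓*1) = -7 + 1/(-⅓) = -7 - 3 = -10)
143*(-66) + u(-5, -18) = 143*(-66) - 10 = -9438 - 10 = -9448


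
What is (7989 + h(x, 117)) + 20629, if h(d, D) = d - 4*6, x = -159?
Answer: 28435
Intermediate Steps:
h(d, D) = -24 + d (h(d, D) = d - 24 = -24 + d)
(7989 + h(x, 117)) + 20629 = (7989 + (-24 - 159)) + 20629 = (7989 - 183) + 20629 = 7806 + 20629 = 28435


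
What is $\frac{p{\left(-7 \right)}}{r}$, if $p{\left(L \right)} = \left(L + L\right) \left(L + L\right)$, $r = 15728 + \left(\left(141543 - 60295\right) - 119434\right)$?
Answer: $- \frac{98}{11229} \approx -0.0087274$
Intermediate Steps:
$r = -22458$ ($r = 15728 + \left(81248 - 119434\right) = 15728 - 38186 = -22458$)
$p{\left(L \right)} = 4 L^{2}$ ($p{\left(L \right)} = 2 L 2 L = 4 L^{2}$)
$\frac{p{\left(-7 \right)}}{r} = \frac{4 \left(-7\right)^{2}}{-22458} = 4 \cdot 49 \left(- \frac{1}{22458}\right) = 196 \left(- \frac{1}{22458}\right) = - \frac{98}{11229}$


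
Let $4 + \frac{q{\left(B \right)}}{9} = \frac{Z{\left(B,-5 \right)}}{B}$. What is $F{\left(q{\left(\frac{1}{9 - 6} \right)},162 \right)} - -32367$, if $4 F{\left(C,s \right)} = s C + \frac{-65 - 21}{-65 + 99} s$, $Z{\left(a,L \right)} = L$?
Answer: $\frac{430764}{17} \approx 25339.0$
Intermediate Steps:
$q{\left(B \right)} = -36 - \frac{45}{B}$ ($q{\left(B \right)} = -36 + 9 \left(- \frac{5}{B}\right) = -36 - \frac{45}{B}$)
$F{\left(C,s \right)} = - \frac{43 s}{68} + \frac{C s}{4}$ ($F{\left(C,s \right)} = \frac{s C + \frac{-65 - 21}{-65 + 99} s}{4} = \frac{C s + - \frac{86}{34} s}{4} = \frac{C s + \left(-86\right) \frac{1}{34} s}{4} = \frac{C s - \frac{43 s}{17}}{4} = \frac{- \frac{43 s}{17} + C s}{4} = - \frac{43 s}{68} + \frac{C s}{4}$)
$F{\left(q{\left(\frac{1}{9 - 6} \right)},162 \right)} - -32367 = \frac{1}{68} \cdot 162 \left(-43 + 17 \left(-36 - \frac{45}{\frac{1}{9 - 6}}\right)\right) - -32367 = \frac{1}{68} \cdot 162 \left(-43 + 17 \left(-36 - \frac{45}{\frac{1}{3}}\right)\right) + 32367 = \frac{1}{68} \cdot 162 \left(-43 + 17 \left(-36 - 45 \frac{1}{\frac{1}{3}}\right)\right) + 32367 = \frac{1}{68} \cdot 162 \left(-43 + 17 \left(-36 - 135\right)\right) + 32367 = \frac{1}{68} \cdot 162 \left(-43 + 17 \left(-171\right)\right) + 32367 = \frac{1}{68} \cdot 162 \left(-43 - 2907\right) + 32367 = \frac{1}{68} \cdot 162 \left(-2950\right) + 32367 = - \frac{119475}{17} + 32367 = \frac{430764}{17}$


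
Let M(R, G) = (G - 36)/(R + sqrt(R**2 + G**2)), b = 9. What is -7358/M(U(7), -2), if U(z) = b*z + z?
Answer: 257530/19 + 7358*sqrt(1226)/19 ≈ 27114.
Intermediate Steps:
U(z) = 10*z (U(z) = 9*z + z = 10*z)
M(R, G) = (-36 + G)/(R + sqrt(G**2 + R**2))
-7358/M(U(7), -2) = -7358*(10*7 + sqrt((-2)**2 + (10*7)**2))/(-36 - 2) = -(-257530/19 - 3679*sqrt(4 + 70**2)/19) = -(-257530/19 - 3679*sqrt(4 + 4900)/19) = -(-257530/19 - 7358*sqrt(1226)/19) = -7358*(-35/19 - sqrt(1226)/19) = 257530/19 + 7358*sqrt(1226)/19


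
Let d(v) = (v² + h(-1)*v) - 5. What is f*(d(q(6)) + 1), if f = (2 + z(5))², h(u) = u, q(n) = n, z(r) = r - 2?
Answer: 650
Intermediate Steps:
z(r) = -2 + r
f = 25 (f = (2 + (-2 + 5))² = (2 + 3)² = 5² = 25)
d(v) = -5 + v² - v (d(v) = (v² - v) - 5 = -5 + v² - v)
f*(d(q(6)) + 1) = 25*((-5 + 6² - 1*6) + 1) = 25*((-5 + 36 - 6) + 1) = 25*(25 + 1) = 25*26 = 650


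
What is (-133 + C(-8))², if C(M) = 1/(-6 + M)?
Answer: 3470769/196 ≈ 17708.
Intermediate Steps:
(-133 + C(-8))² = (-133 + 1/(-6 - 8))² = (-133 + 1/(-14))² = (-133 - 1/14)² = (-1863/14)² = 3470769/196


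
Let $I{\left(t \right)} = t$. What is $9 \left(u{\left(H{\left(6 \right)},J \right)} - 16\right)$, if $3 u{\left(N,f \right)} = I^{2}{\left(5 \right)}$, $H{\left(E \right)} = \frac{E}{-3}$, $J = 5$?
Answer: $-69$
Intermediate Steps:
$H{\left(E \right)} = - \frac{E}{3}$ ($H{\left(E \right)} = E \left(- \frac{1}{3}\right) = - \frac{E}{3}$)
$u{\left(N,f \right)} = \frac{25}{3}$ ($u{\left(N,f \right)} = \frac{5^{2}}{3} = \frac{1}{3} \cdot 25 = \frac{25}{3}$)
$9 \left(u{\left(H{\left(6 \right)},J \right)} - 16\right) = 9 \left(\frac{25}{3} - 16\right) = 9 \left(- \frac{23}{3}\right) = -69$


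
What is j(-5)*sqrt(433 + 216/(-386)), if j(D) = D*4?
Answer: -20*sqrt(16107973)/193 ≈ -415.90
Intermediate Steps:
j(D) = 4*D
j(-5)*sqrt(433 + 216/(-386)) = (4*(-5))*sqrt(433 + 216/(-386)) = -20*sqrt(433 + 216*(-1/386)) = -20*sqrt(433 - 108/193) = -20*sqrt(16107973)/193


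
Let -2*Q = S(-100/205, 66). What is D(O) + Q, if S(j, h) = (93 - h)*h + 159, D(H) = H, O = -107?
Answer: -2155/2 ≈ -1077.5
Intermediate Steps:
S(j, h) = 159 + h*(93 - h) (S(j, h) = h*(93 - h) + 159 = 159 + h*(93 - h))
Q = -1941/2 (Q = -(159 - 1*66² + 93*66)/2 = -(159 - 1*4356 + 6138)/2 = -(159 - 4356 + 6138)/2 = -½*1941 = -1941/2 ≈ -970.50)
D(O) + Q = -107 - 1941/2 = -2155/2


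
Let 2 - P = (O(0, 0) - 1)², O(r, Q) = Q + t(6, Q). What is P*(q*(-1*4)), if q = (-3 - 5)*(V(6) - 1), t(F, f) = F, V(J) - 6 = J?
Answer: -8096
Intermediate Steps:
V(J) = 6 + J
q = -88 (q = (-3 - 5)*((6 + 6) - 1) = -8*(12 - 1) = -8*11 = -88)
O(r, Q) = 6 + Q (O(r, Q) = Q + 6 = 6 + Q)
P = -23 (P = 2 - ((6 + 0) - 1)² = 2 - (6 - 1)² = 2 - 1*5² = 2 - 1*25 = 2 - 25 = -23)
P*(q*(-1*4)) = -(-2024)*(-1*4) = -(-2024)*(-4) = -23*352 = -8096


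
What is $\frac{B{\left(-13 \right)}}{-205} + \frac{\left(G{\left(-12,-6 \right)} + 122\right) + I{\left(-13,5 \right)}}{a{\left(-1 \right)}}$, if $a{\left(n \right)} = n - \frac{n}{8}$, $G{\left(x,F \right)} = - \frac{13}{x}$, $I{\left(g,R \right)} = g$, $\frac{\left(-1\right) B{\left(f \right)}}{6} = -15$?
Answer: $- \frac{108700}{861} \approx -126.25$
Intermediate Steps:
$B{\left(f \right)} = 90$ ($B{\left(f \right)} = \left(-6\right) \left(-15\right) = 90$)
$a{\left(n \right)} = \frac{7 n}{8}$ ($a{\left(n \right)} = n - n \frac{1}{8} = n - \frac{n}{8} = \frac{7 n}{8}$)
$\frac{B{\left(-13 \right)}}{-205} + \frac{\left(G{\left(-12,-6 \right)} + 122\right) + I{\left(-13,5 \right)}}{a{\left(-1 \right)}} = \frac{90}{-205} + \frac{\left(- \frac{13}{-12} + 122\right) - 13}{\frac{7}{8} \left(-1\right)} = 90 \left(- \frac{1}{205}\right) + \frac{\left(\left(-13\right) \left(- \frac{1}{12}\right) + 122\right) - 13}{- \frac{7}{8}} = - \frac{18}{41} + \left(\left(\frac{13}{12} + 122\right) - 13\right) \left(- \frac{8}{7}\right) = - \frac{18}{41} + \left(\frac{1477}{12} - 13\right) \left(- \frac{8}{7}\right) = - \frac{18}{41} + \frac{1321}{12} \left(- \frac{8}{7}\right) = - \frac{18}{41} - \frac{2642}{21} = - \frac{108700}{861}$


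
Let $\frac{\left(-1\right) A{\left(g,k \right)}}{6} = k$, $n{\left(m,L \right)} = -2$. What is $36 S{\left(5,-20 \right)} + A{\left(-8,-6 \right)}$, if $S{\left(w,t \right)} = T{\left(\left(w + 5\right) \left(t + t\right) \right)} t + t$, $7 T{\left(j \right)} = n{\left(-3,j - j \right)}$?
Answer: $- \frac{3348}{7} \approx -478.29$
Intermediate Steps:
$A{\left(g,k \right)} = - 6 k$
$T{\left(j \right)} = - \frac{2}{7}$ ($T{\left(j \right)} = \frac{1}{7} \left(-2\right) = - \frac{2}{7}$)
$S{\left(w,t \right)} = \frac{5 t}{7}$ ($S{\left(w,t \right)} = - \frac{2 t}{7} + t = \frac{5 t}{7}$)
$36 S{\left(5,-20 \right)} + A{\left(-8,-6 \right)} = 36 \cdot \frac{5}{7} \left(-20\right) - -36 = 36 \left(- \frac{100}{7}\right) + 36 = - \frac{3600}{7} + 36 = - \frac{3348}{7}$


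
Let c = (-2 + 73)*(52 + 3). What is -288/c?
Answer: -288/3905 ≈ -0.073752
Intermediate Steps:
c = 3905 (c = 71*55 = 3905)
-288/c = -288/3905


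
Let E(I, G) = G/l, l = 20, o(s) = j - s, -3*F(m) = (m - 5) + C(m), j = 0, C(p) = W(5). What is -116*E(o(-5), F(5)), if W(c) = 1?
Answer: 29/15 ≈ 1.9333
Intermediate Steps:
C(p) = 1
F(m) = 4/3 - m/3 (F(m) = -((m - 5) + 1)/3 = -((-5 + m) + 1)/3 = -(-4 + m)/3 = 4/3 - m/3)
o(s) = -s (o(s) = 0 - s = -s)
E(I, G) = G/20
-116*E(o(-5), F(5)) = -29*(4/3 - ⅓*5)/5 = -29*(4/3 - 5/3)/5 = -29*(-1)/(5*3) = -116*(-1/60) = 29/15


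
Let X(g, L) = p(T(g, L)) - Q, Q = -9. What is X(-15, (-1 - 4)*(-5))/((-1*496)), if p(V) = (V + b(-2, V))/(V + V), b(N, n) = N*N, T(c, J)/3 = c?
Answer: -851/44640 ≈ -0.019064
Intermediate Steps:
T(c, J) = 3*c
b(N, n) = N²
p(V) = (4 + V)/(2*V) (p(V) = (V + (-2)²)/(V + V) = (V + 4)/((2*V)) = (4 + V)*(1/(2*V)) = (4 + V)/(2*V))
X(g, L) = 9 + (4 + 3*g)/(6*g) (X(g, L) = (4 + 3*g)/(2*((3*g))) - 1*(-9) = (1/(3*g))*(4 + 3*g)/2 + 9 = (4 + 3*g)/(6*g) + 9 = 9 + (4 + 3*g)/(6*g))
X(-15, (-1 - 4)*(-5))/((-1*496)) = ((⅙)*(4 + 57*(-15))/(-15))/((-1*496)) = ((⅙)*(-1/15)*(4 - 855))/(-496) = ((⅙)*(-1/15)*(-851))*(-1/496) = (851/90)*(-1/496) = -851/44640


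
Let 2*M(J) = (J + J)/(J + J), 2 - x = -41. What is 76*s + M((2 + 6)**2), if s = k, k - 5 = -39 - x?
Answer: -11703/2 ≈ -5851.5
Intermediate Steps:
x = 43 (x = 2 - 1*(-41) = 2 + 41 = 43)
M(J) = 1/2 (M(J) = ((J + J)/(J + J))/2 = ((2*J)/((2*J)))/2 = ((2*J)*(1/(2*J)))/2 = (1/2)*1 = 1/2)
k = -77 (k = 5 + (-39 - 1*43) = 5 + (-39 - 43) = 5 - 82 = -77)
s = -77
76*s + M((2 + 6)**2) = 76*(-77) + 1/2 = -5852 + 1/2 = -11703/2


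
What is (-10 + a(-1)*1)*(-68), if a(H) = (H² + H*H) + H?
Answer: 612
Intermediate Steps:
a(H) = H + 2*H² (a(H) = (H² + H²) + H = 2*H² + H = H + 2*H²)
(-10 + a(-1)*1)*(-68) = (-10 - (1 + 2*(-1))*1)*(-68) = (-10 - (1 - 2)*1)*(-68) = (-10 - 1*(-1)*1)*(-68) = (-10 + 1*1)*(-68) = (-10 + 1)*(-68) = -9*(-68) = 612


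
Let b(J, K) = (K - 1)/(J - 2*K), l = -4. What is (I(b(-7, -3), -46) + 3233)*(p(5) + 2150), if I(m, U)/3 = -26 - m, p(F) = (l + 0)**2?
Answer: 6807738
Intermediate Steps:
p(F) = 16 (p(F) = (-4 + 0)**2 = (-4)**2 = 16)
b(J, K) = (-1 + K)/(J - 2*K)
I(m, U) = -78 - 3*m (I(m, U) = 3*(-26 - m) = -78 - 3*m)
(I(b(-7, -3), -46) + 3233)*(p(5) + 2150) = ((-78 - 3*(-1 - 3)/(-7 - 2*(-3))) + 3233)*(16 + 2150) = ((-78 - 3*(-4)/(-7 + 6)) + 3233)*2166 = ((-78 - 3*(-4)/(-1)) + 3233)*2166 = ((-78 - (-3)*(-4)) + 3233)*2166 = ((-78 - 3*4) + 3233)*2166 = ((-78 - 12) + 3233)*2166 = (-90 + 3233)*2166 = 3143*2166 = 6807738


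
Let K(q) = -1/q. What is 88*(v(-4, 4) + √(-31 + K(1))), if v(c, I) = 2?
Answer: 176 + 352*I*√2 ≈ 176.0 + 497.8*I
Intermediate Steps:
88*(v(-4, 4) + √(-31 + K(1))) = 88*(2 + √(-31 - 1/1)) = 88*(2 + √(-31 - 1*1)) = 88*(2 + √(-31 - 1)) = 88*(2 + √(-32)) = 88*(2 + 4*I*√2) = 176 + 352*I*√2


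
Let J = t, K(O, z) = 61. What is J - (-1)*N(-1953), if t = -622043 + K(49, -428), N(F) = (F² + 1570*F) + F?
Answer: 124064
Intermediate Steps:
N(F) = F² + 1571*F
t = -621982 (t = -622043 + 61 = -621982)
J = -621982
J - (-1)*N(-1953) = -621982 - (-1)*(-1953*(1571 - 1953)) = -621982 - (-1)*(-1953*(-382)) = -621982 - (-1)*746046 = -621982 - 1*(-746046) = -621982 + 746046 = 124064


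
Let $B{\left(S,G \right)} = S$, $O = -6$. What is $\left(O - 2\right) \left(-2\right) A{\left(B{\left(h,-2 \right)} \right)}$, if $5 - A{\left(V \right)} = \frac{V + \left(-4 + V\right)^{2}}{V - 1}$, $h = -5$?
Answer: $\frac{848}{3} \approx 282.67$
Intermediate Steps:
$A{\left(V \right)} = 5 - \frac{V + \left(-4 + V\right)^{2}}{-1 + V}$ ($A{\left(V \right)} = 5 - \frac{V + \left(-4 + V\right)^{2}}{V - 1} = 5 - \frac{V + \left(-4 + V\right)^{2}}{-1 + V}$)
$\left(O - 2\right) \left(-2\right) A{\left(B{\left(h,-2 \right)} \right)} = \left(-6 - 2\right) \left(-2\right) \frac{-21 - \left(-5\right)^{2} + 12 \left(-5\right)}{-1 - 5} = \left(-8\right) \left(-2\right) \frac{-21 - 25 - 60}{-6} = 16 \left(- \frac{-21 - 25 - 60}{6}\right) = 16 \left(\left(- \frac{1}{6}\right) \left(-106\right)\right) = 16 \cdot \frac{53}{3} = \frac{848}{3}$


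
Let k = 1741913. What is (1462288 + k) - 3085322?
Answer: 118879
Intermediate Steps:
(1462288 + k) - 3085322 = (1462288 + 1741913) - 3085322 = 3204201 - 3085322 = 118879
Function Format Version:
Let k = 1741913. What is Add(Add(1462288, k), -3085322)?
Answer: 118879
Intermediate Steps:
Add(Add(1462288, k), -3085322) = Add(Add(1462288, 1741913), -3085322) = Add(3204201, -3085322) = 118879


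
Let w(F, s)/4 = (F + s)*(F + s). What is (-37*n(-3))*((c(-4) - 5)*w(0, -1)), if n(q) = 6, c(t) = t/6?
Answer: 5032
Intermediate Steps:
c(t) = t/6 (c(t) = t*(1/6) = t/6)
w(F, s) = 4*(F + s)**2 (w(F, s) = 4*((F + s)*(F + s)) = 4*(F + s)**2)
(-37*n(-3))*((c(-4) - 5)*w(0, -1)) = (-37*6)*(((1/6)*(-4) - 5)*(4*(0 - 1)**2)) = -222*(-2/3 - 5)*4*(-1)**2 = -(-1258)*4*1 = -(-1258)*4 = -222*(-68/3) = 5032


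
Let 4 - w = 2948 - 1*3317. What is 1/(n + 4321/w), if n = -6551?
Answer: -373/2439202 ≈ -0.00015292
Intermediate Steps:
w = 373 (w = 4 - (2948 - 1*3317) = 4 - (2948 - 3317) = 4 - 1*(-369) = 4 + 369 = 373)
1/(n + 4321/w) = 1/(-6551 + 4321/373) = 1/(-2439202/373) = -373/2439202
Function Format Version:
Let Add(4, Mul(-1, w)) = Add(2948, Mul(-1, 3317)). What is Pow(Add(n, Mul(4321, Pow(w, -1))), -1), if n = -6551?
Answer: Rational(-373, 2439202) ≈ -0.00015292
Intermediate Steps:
w = 373 (w = Add(4, Mul(-1, Add(2948, Mul(-1, 3317)))) = Add(4, Mul(-1, Add(2948, -3317))) = Add(4, Mul(-1, -369)) = Add(4, 369) = 373)
Pow(Add(n, Mul(4321, Pow(w, -1))), -1) = Pow(Add(-6551, Mul(4321, Pow(373, -1))), -1) = Pow(Add(-6551, Mul(4321, Rational(1, 373))), -1) = Pow(Add(-6551, Rational(4321, 373)), -1) = Pow(Rational(-2439202, 373), -1) = Rational(-373, 2439202)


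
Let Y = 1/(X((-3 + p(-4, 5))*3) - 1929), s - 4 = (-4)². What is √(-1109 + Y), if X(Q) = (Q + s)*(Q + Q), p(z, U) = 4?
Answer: 2*I*√98814445/597 ≈ 33.302*I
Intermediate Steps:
s = 20 (s = 4 + (-4)² = 4 + 16 = 20)
X(Q) = 2*Q*(20 + Q) (X(Q) = (Q + 20)*(Q + Q) = (20 + Q)*(2*Q) = 2*Q*(20 + Q))
Y = -1/1791 (Y = 1/(2*((-3 + 4)*3)*(20 + (-3 + 4)*3) - 1929) = 1/(2*(1*3)*(20 + 1*3) - 1929) = 1/(2*3*(20 + 3) - 1929) = 1/(2*3*23 - 1929) = 1/(138 - 1929) = 1/(-1791) = -1/1791 ≈ -0.00055835)
√(-1109 + Y) = √(-1109 - 1/1791) = √(-1986220/1791) = 2*I*√98814445/597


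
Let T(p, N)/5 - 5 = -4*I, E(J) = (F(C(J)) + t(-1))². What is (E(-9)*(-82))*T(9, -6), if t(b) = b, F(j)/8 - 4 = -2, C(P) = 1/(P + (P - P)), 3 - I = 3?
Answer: -461250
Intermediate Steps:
I = 0 (I = 3 - 1*3 = 3 - 3 = 0)
C(P) = 1/P (C(P) = 1/(P + 0) = 1/P)
F(j) = 16 (F(j) = 32 + 8*(-2) = 32 - 16 = 16)
E(J) = 225 (E(J) = (16 - 1)² = 15² = 225)
T(p, N) = 25 (T(p, N) = 25 + 5*(-4*0) = 25 + 5*0 = 25 + 0 = 25)
(E(-9)*(-82))*T(9, -6) = (225*(-82))*25 = -18450*25 = -461250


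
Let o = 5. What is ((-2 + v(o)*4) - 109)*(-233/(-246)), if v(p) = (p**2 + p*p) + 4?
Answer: 8155/82 ≈ 99.451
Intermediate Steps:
v(p) = 4 + 2*p**2 (v(p) = (p**2 + p**2) + 4 = 2*p**2 + 4 = 4 + 2*p**2)
((-2 + v(o)*4) - 109)*(-233/(-246)) = ((-2 + (4 + 2*5**2)*4) - 109)*(-233/(-246)) = ((-2 + (4 + 2*25)*4) - 109)*(-233*(-1/246)) = ((-2 + (4 + 50)*4) - 109)*(233/246) = ((-2 + 54*4) - 109)*(233/246) = ((-2 + 216) - 109)*(233/246) = (214 - 109)*(233/246) = 105*(233/246) = 8155/82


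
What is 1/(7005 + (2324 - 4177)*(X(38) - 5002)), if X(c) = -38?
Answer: 1/9346125 ≈ 1.0700e-7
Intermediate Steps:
1/(7005 + (2324 - 4177)*(X(38) - 5002)) = 1/(7005 + (2324 - 4177)*(-38 - 5002)) = 1/(7005 - 1853*(-5040)) = 1/(7005 + 9339120) = 1/9346125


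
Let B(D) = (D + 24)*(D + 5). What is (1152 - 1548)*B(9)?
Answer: -182952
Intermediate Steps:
B(D) = (5 + D)*(24 + D) (B(D) = (24 + D)*(5 + D) = (5 + D)*(24 + D))
(1152 - 1548)*B(9) = (1152 - 1548)*(120 + 9² + 29*9) = -396*(120 + 81 + 261) = -396*462 = -182952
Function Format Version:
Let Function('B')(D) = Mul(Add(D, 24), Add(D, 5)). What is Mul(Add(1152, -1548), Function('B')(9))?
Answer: -182952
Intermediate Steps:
Function('B')(D) = Mul(Add(5, D), Add(24, D)) (Function('B')(D) = Mul(Add(24, D), Add(5, D)) = Mul(Add(5, D), Add(24, D)))
Mul(Add(1152, -1548), Function('B')(9)) = Mul(Add(1152, -1548), Add(120, Pow(9, 2), Mul(29, 9))) = Mul(-396, Add(120, 81, 261)) = Mul(-396, 462) = -182952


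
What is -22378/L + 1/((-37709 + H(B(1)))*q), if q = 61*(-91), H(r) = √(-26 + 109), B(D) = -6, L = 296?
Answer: -6308476233559585/83443961267836 + √83/7893347687498 ≈ -75.601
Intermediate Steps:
H(r) = √83
q = -5551
-22378/L + 1/((-37709 + H(B(1)))*q) = -22378/296 + 1/(-37709 + √83*(-5551)) = -22378*1/296 - 1/5551/(-37709 + √83) = -11189/148 - 1/(5551*(-37709 + √83))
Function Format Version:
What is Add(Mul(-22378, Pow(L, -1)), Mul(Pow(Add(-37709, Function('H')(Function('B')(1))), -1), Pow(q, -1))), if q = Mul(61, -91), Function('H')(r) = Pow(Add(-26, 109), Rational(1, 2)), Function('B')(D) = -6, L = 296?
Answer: Add(Rational(-6308476233559585, 83443961267836), Mul(Rational(1, 7893347687498), Pow(83, Rational(1, 2)))) ≈ -75.601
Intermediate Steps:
Function('H')(r) = Pow(83, Rational(1, 2))
q = -5551
Add(Mul(-22378, Pow(L, -1)), Mul(Pow(Add(-37709, Function('H')(Function('B')(1))), -1), Pow(q, -1))) = Add(Mul(-22378, Pow(296, -1)), Mul(Pow(Add(-37709, Pow(83, Rational(1, 2))), -1), Pow(-5551, -1))) = Add(Mul(-22378, Rational(1, 296)), Mul(Pow(Add(-37709, Pow(83, Rational(1, 2))), -1), Rational(-1, 5551))) = Add(Rational(-11189, 148), Mul(Rational(-1, 5551), Pow(Add(-37709, Pow(83, Rational(1, 2))), -1)))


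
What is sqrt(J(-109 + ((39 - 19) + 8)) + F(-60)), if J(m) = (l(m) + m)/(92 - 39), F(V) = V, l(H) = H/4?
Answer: 25*I*sqrt(1113)/106 ≈ 7.8683*I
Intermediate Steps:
l(H) = H/4 (l(H) = H*(1/4) = H/4)
J(m) = 5*m/212 (J(m) = (m/4 + m)/(92 - 39) = (5*m/4)/53 = (5*m/4)*(1/53) = 5*m/212)
sqrt(J(-109 + ((39 - 19) + 8)) + F(-60)) = sqrt(5*(-109 + ((39 - 19) + 8))/212 - 60) = sqrt(5*(-109 + (20 + 8))/212 - 60) = sqrt(5*(-109 + 28)/212 - 60) = sqrt((5/212)*(-81) - 60) = sqrt(-405/212 - 60) = sqrt(-13125/212) = 25*I*sqrt(1113)/106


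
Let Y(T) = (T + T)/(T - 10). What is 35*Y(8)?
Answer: -280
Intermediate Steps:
Y(T) = 2*T/(-10 + T) (Y(T) = (2*T)/(-10 + T) = 2*T/(-10 + T))
35*Y(8) = 35*(2*8/(-10 + 8)) = 35*(2*8/(-2)) = 35*(2*8*(-1/2)) = 35*(-8) = -280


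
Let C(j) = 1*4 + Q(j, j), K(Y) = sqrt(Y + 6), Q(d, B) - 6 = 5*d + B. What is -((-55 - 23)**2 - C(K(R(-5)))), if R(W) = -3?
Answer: -6074 + 6*sqrt(3) ≈ -6063.6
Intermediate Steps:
Q(d, B) = 6 + B + 5*d (Q(d, B) = 6 + (5*d + B) = 6 + (B + 5*d) = 6 + B + 5*d)
K(Y) = sqrt(6 + Y)
C(j) = 10 + 6*j (C(j) = 1*4 + (6 + j + 5*j) = 4 + (6 + 6*j) = 10 + 6*j)
-((-55 - 23)**2 - C(K(R(-5)))) = -((-55 - 23)**2 - (10 + 6*sqrt(6 - 3))) = -((-78)**2 - (10 + 6*sqrt(3))) = -(6084 + (-10 - 6*sqrt(3))) = -(6074 - 6*sqrt(3)) = -6074 + 6*sqrt(3)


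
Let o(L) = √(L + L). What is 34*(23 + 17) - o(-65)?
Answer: 1360 - I*√130 ≈ 1360.0 - 11.402*I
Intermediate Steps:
o(L) = √2*√L (o(L) = √(2*L) = √2*√L)
34*(23 + 17) - o(-65) = 34*(23 + 17) - √2*√(-65) = 34*40 - √2*I*√65 = 1360 - I*√130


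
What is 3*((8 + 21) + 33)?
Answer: 186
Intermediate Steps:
3*((8 + 21) + 33) = 3*(29 + 33) = 3*62 = 186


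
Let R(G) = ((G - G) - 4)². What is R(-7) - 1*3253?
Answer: -3237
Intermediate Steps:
R(G) = 16 (R(G) = (0 - 4)² = (-4)² = 16)
R(-7) - 1*3253 = 16 - 1*3253 = 16 - 3253 = -3237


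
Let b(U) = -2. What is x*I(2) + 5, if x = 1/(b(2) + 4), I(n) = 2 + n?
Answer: 7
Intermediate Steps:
x = ½ (x = 1/(-2 + 4) = 1/2 = ½ ≈ 0.50000)
x*I(2) + 5 = (2 + 2)/2 + 5 = (½)*4 + 5 = 2 + 5 = 7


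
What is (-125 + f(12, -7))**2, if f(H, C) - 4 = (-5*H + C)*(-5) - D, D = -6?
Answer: 48400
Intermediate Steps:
f(H, C) = 10 - 5*C + 25*H (f(H, C) = 4 + ((-5*H + C)*(-5) - 1*(-6)) = 4 + ((C - 5*H)*(-5) + 6) = 4 + ((-5*C + 25*H) + 6) = 4 + (6 - 5*C + 25*H) = 10 - 5*C + 25*H)
(-125 + f(12, -7))**2 = (-125 + (10 - 5*(-7) + 25*12))**2 = (-125 + (10 + 35 + 300))**2 = (-125 + 345)**2 = 220**2 = 48400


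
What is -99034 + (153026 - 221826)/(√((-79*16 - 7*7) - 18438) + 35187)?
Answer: 2*(-49517*√19751 + 1742389079*I)/(√19751 - 35187*I) ≈ -99036.0 + 0.0078093*I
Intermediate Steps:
-99034 + (153026 - 221826)/(√((-79*16 - 7*7) - 18438) + 35187) = -99034 - 68800/(√((-1264 - 49) - 18438) + 35187) = -99034 - 68800/(√(-1313 - 18438) + 35187) = -99034 - 68800/(√(-19751) + 35187) = -99034 - 68800/(I*√19751 + 35187) = -99034 - 68800/(35187 + I*√19751)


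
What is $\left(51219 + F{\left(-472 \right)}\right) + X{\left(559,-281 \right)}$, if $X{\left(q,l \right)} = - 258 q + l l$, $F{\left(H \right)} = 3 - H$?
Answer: $-13567$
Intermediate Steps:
$X{\left(q,l \right)} = l^{2} - 258 q$ ($X{\left(q,l \right)} = - 258 q + l^{2} = l^{2} - 258 q$)
$\left(51219 + F{\left(-472 \right)}\right) + X{\left(559,-281 \right)} = \left(51219 + \left(3 - -472\right)\right) + \left(\left(-281\right)^{2} - 144222\right) = \left(51219 + \left(3 + 472\right)\right) + \left(78961 - 144222\right) = \left(51219 + 475\right) - 65261 = 51694 - 65261 = -13567$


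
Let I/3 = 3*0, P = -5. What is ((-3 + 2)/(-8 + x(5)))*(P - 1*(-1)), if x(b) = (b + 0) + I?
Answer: -4/3 ≈ -1.3333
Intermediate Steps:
I = 0 (I = 3*(3*0) = 3*0 = 0)
x(b) = b (x(b) = (b + 0) + 0 = b + 0 = b)
((-3 + 2)/(-8 + x(5)))*(P - 1*(-1)) = ((-3 + 2)/(-8 + 5))*(-5 - 1*(-1)) = (-1/(-3))*(-5 + 1) = -1*(-⅓)*(-4) = (⅓)*(-4) = -4/3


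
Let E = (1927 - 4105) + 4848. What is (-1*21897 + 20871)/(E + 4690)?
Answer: -513/3680 ≈ -0.13940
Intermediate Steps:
E = 2670 (E = -2178 + 4848 = 2670)
(-1*21897 + 20871)/(E + 4690) = (-1*21897 + 20871)/(2670 + 4690) = (-21897 + 20871)/7360 = -1026*1/7360 = -513/3680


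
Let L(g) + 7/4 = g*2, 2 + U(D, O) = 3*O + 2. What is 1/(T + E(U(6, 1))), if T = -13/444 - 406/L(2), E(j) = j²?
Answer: -1332/228403 ≈ -0.0058318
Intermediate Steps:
U(D, O) = 3*O (U(D, O) = -2 + (3*O + 2) = -2 + (2 + 3*O) = 3*O)
L(g) = -7/4 + 2*g (L(g) = -7/4 + g*2 = -7/4 + 2*g)
T = -240391/1332 (T = -13/444 - 406/(-7/4 + 2*2) = -13*1/444 - 406/(-7/4 + 4) = -13/444 - 406/9/4 = -13/444 - 406*4/9 = -13/444 - 1624/9 = -240391/1332 ≈ -180.47)
1/(T + E(U(6, 1))) = 1/(-240391/1332 + (3*1)²) = 1/(-240391/1332 + 3²) = 1/(-240391/1332 + 9) = 1/(-228403/1332) = -1332/228403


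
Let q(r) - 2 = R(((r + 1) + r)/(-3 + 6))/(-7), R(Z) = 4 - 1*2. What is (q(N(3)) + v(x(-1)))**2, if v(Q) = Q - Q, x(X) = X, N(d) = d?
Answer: 144/49 ≈ 2.9388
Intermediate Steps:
R(Z) = 2 (R(Z) = 4 - 2 = 2)
v(Q) = 0
q(r) = 12/7 (q(r) = 2 + 2/(-7) = 2 + 2*(-1/7) = 2 - 2/7 = 12/7)
(q(N(3)) + v(x(-1)))**2 = (12/7 + 0)**2 = (12/7)**2 = 144/49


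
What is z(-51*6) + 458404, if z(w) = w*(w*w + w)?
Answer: -28100576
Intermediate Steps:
z(w) = w*(w + w**2) (z(w) = w*(w**2 + w) = w*(w + w**2))
z(-51*6) + 458404 = (-51*6)**2*(1 - 51*6) + 458404 = (-306)**2*(1 - 306) + 458404 = 93636*(-305) + 458404 = -28558980 + 458404 = -28100576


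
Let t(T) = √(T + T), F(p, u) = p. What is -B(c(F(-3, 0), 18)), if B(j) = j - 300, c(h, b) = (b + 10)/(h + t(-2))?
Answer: 3984/13 + 56*I/13 ≈ 306.46 + 4.3077*I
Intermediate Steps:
t(T) = √2*√T (t(T) = √(2*T) = √2*√T)
c(h, b) = (10 + b)/(h + 2*I) (c(h, b) = (b + 10)/(h + √2*√(-2)) = (10 + b)/(h + √2*(I*√2)) = (10 + b)/(h + 2*I))
B(j) = -300 + j
-B(c(F(-3, 0), 18)) = -(-300 + (10 + 18)/(-3 + 2*I)) = -(-300 + ((-3 - 2*I)/13)*28) = -(-300 + 28*(-3 - 2*I)/13) = 300 - 28*(-3 - 2*I)/13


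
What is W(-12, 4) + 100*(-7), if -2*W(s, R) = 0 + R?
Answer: -702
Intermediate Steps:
W(s, R) = -R/2 (W(s, R) = -(0 + R)/2 = -R/2)
W(-12, 4) + 100*(-7) = -½*4 + 100*(-7) = -2 - 700 = -702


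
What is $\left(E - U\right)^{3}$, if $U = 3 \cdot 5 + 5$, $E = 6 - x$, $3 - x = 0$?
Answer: $-4913$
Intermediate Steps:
$x = 3$ ($x = 3 - 0 = 3 + 0 = 3$)
$E = 3$ ($E = 6 - 3 = 3$)
$U = 20$ ($U = 15 + 5 = 20$)
$\left(E - U\right)^{3} = \left(3 - 20\right)^{3} = \left(-17\right)^{3} = -4913$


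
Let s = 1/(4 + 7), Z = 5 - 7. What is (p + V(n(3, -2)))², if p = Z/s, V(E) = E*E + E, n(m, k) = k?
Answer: 400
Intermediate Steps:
V(E) = E + E² (V(E) = E² + E = E + E²)
Z = -2
s = 1/11 ≈ 0.090909
p = -22 (p = -2/1/11 = -2*11 = -22)
(p + V(n(3, -2)))² = (-22 - 2*(1 - 2))² = (-22 - 2*(-1))² = (-22 + 2)² = (-20)² = 400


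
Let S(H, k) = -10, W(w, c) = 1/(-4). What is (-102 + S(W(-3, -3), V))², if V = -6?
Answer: 12544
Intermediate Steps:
W(w, c) = -¼
(-102 + S(W(-3, -3), V))² = (-102 - 10)² = (-112)² = 12544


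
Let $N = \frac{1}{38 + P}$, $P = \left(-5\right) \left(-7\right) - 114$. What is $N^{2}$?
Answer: $\frac{1}{1681} \approx 0.00059488$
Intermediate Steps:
$P = -79$ ($P = 35 - 114 = -79$)
$N = - \frac{1}{41}$ ($N = \frac{1}{38 - 79} = \frac{1}{-41} = - \frac{1}{41} \approx -0.02439$)
$N^{2} = \left(- \frac{1}{41}\right)^{2} = \frac{1}{1681}$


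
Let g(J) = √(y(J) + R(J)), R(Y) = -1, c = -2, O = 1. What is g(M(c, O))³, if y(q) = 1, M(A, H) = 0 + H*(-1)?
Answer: 0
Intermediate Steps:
M(A, H) = -H (M(A, H) = 0 - H = -H)
g(J) = 0 (g(J) = √(1 - 1) = √0 = 0)
g(M(c, O))³ = 0³ = 0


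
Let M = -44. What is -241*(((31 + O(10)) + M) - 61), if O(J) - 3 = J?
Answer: 14701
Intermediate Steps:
O(J) = 3 + J
-241*(((31 + O(10)) + M) - 61) = -241*(((31 + (3 + 10)) - 44) - 61) = -241*(((31 + 13) - 44) - 61) = -241*((44 - 44) - 61) = -241*(0 - 61) = -241*(-61) = 14701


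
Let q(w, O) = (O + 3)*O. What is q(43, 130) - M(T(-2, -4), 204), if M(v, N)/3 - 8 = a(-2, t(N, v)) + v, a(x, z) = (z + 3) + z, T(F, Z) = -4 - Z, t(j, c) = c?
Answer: 17257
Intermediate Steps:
q(w, O) = O*(3 + O) (q(w, O) = (3 + O)*O = O*(3 + O))
a(x, z) = 3 + 2*z (a(x, z) = (3 + z) + z = 3 + 2*z)
M(v, N) = 33 + 9*v (M(v, N) = 24 + 3*((3 + 2*v) + v) = 24 + 3*(3 + 3*v) = 24 + (9 + 9*v) = 33 + 9*v)
q(43, 130) - M(T(-2, -4), 204) = 130*(3 + 130) - (33 + 9*(-4 - 1*(-4))) = 130*133 - (33 + 9*(-4 + 4)) = 17290 - (33 + 9*0) = 17290 - (33 + 0) = 17290 - 1*33 = 17290 - 33 = 17257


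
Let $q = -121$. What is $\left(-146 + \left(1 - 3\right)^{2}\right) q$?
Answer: $17182$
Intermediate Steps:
$\left(-146 + \left(1 - 3\right)^{2}\right) q = \left(-146 + \left(1 - 3\right)^{2}\right) \left(-121\right) = \left(-146 + \left(-2\right)^{2}\right) \left(-121\right) = \left(-146 + 4\right) \left(-121\right) = \left(-142\right) \left(-121\right) = 17182$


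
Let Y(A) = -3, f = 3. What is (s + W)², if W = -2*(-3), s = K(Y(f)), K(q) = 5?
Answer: 121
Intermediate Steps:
s = 5
W = 6
(s + W)² = (5 + 6)² = 11² = 121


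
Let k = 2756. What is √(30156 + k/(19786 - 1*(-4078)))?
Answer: √1073351322910/5966 ≈ 173.66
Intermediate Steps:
√(30156 + k/(19786 - 1*(-4078))) = √(30156 + 2756/(19786 - 1*(-4078))) = √(30156 + 2756/(19786 + 4078)) = √(30156 + 2756/23864) = √(30156 + 2756*(1/23864)) = √(30156 + 689/5966) = √(179911385/5966) = √1073351322910/5966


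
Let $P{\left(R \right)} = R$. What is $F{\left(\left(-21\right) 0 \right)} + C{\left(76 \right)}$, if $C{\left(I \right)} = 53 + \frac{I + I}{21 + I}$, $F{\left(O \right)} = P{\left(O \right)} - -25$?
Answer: $\frac{7718}{97} \approx 79.567$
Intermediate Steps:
$F{\left(O \right)} = 25 + O$ ($F{\left(O \right)} = O - -25 = O + 25 = 25 + O$)
$C{\left(I \right)} = 53 + \frac{2 I}{21 + I}$
$F{\left(\left(-21\right) 0 \right)} + C{\left(76 \right)} = \left(25 - 0\right) + \frac{1113 + 55 \cdot 76}{21 + 76} = \left(25 + 0\right) + \frac{1113 + 4180}{97} = 25 + \frac{1}{97} \cdot 5293 = 25 + \frac{5293}{97} = \frac{7718}{97}$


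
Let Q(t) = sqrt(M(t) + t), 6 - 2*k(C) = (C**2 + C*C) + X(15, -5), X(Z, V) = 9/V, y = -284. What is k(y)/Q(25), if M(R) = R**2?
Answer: -806521*sqrt(26)/1300 ≈ -3163.4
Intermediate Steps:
k(C) = 39/10 - C**2 (k(C) = 3 - ((C**2 + C*C) + 9/(-5))/2 = 3 - ((C**2 + C**2) + 9*(-1/5))/2 = 3 - (2*C**2 - 9/5)/2 = 3 - (-9/5 + 2*C**2)/2 = 3 + (9/10 - C**2) = 39/10 - C**2)
Q(t) = sqrt(t + t**2) (Q(t) = sqrt(t**2 + t) = sqrt(t + t**2))
k(y)/Q(25) = (39/10 - 1*(-284)**2)/(sqrt(25*(1 + 25))) = (39/10 - 1*80656)/(sqrt(25*26)) = (39/10 - 80656)/(sqrt(650)) = -806521*sqrt(26)/130/10 = -806521*sqrt(26)/1300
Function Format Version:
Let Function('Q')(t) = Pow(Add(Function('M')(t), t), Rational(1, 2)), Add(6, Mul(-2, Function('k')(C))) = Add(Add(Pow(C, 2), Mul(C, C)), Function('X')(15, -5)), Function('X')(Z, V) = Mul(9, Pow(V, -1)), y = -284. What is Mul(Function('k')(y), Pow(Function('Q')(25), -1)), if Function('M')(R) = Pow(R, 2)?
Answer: Mul(Rational(-806521, 1300), Pow(26, Rational(1, 2))) ≈ -3163.4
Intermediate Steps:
Function('k')(C) = Add(Rational(39, 10), Mul(-1, Pow(C, 2))) (Function('k')(C) = Add(3, Mul(Rational(-1, 2), Add(Add(Pow(C, 2), Mul(C, C)), Mul(9, Pow(-5, -1))))) = Add(3, Mul(Rational(-1, 2), Add(Add(Pow(C, 2), Pow(C, 2)), Mul(9, Rational(-1, 5))))) = Add(3, Mul(Rational(-1, 2), Add(Mul(2, Pow(C, 2)), Rational(-9, 5)))) = Add(3, Mul(Rational(-1, 2), Add(Rational(-9, 5), Mul(2, Pow(C, 2))))) = Add(3, Add(Rational(9, 10), Mul(-1, Pow(C, 2)))) = Add(Rational(39, 10), Mul(-1, Pow(C, 2))))
Function('Q')(t) = Pow(Add(t, Pow(t, 2)), Rational(1, 2)) (Function('Q')(t) = Pow(Add(Pow(t, 2), t), Rational(1, 2)) = Pow(Add(t, Pow(t, 2)), Rational(1, 2)))
Mul(Function('k')(y), Pow(Function('Q')(25), -1)) = Mul(Add(Rational(39, 10), Mul(-1, Pow(-284, 2))), Pow(Pow(Mul(25, Add(1, 25)), Rational(1, 2)), -1)) = Mul(Add(Rational(39, 10), Mul(-1, 80656)), Pow(Pow(Mul(25, 26), Rational(1, 2)), -1)) = Mul(Add(Rational(39, 10), -80656), Pow(Pow(650, Rational(1, 2)), -1)) = Mul(Rational(-806521, 10), Pow(Mul(5, Pow(26, Rational(1, 2))), -1)) = Mul(Rational(-806521, 10), Mul(Rational(1, 130), Pow(26, Rational(1, 2)))) = Mul(Rational(-806521, 1300), Pow(26, Rational(1, 2)))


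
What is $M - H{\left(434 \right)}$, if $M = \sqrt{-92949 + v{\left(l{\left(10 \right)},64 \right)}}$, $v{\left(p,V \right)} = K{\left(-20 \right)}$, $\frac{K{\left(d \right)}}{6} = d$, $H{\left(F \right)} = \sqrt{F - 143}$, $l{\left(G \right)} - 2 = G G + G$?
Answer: $- \sqrt{291} + 9 i \sqrt{1149} \approx -17.059 + 305.07 i$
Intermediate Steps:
$l{\left(G \right)} = 2 + G + G^{2}$ ($l{\left(G \right)} = 2 + \left(G G + G\right) = 2 + \left(G^{2} + G\right) = 2 + \left(G + G^{2}\right) = 2 + G + G^{2}$)
$H{\left(F \right)} = \sqrt{-143 + F}$
$K{\left(d \right)} = 6 d$
$v{\left(p,V \right)} = -120$ ($v{\left(p,V \right)} = 6 \left(-20\right) = -120$)
$M = 9 i \sqrt{1149}$ ($M = \sqrt{-92949 - 120} = \sqrt{-93069} = 9 i \sqrt{1149} \approx 305.07 i$)
$M - H{\left(434 \right)} = 9 i \sqrt{1149} - \sqrt{-143 + 434} = 9 i \sqrt{1149} - \sqrt{291} = - \sqrt{291} + 9 i \sqrt{1149}$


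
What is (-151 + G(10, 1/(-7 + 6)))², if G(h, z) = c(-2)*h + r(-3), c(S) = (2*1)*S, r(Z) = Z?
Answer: 37636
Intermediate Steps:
c(S) = 2*S
G(h, z) = -3 - 4*h (G(h, z) = (2*(-2))*h - 3 = -4*h - 3 = -3 - 4*h)
(-151 + G(10, 1/(-7 + 6)))² = (-151 + (-3 - 4*10))² = (-151 + (-3 - 40))² = (-151 - 43)² = (-194)² = 37636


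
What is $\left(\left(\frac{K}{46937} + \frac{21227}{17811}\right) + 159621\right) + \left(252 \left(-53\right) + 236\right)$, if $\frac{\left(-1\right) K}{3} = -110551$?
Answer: $\frac{7204764310217}{49176171} \approx 1.4651 \cdot 10^{5}$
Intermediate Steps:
$K = 331653$ ($K = \left(-3\right) \left(-110551\right) = 331653$)
$\left(\left(\frac{K}{46937} + \frac{21227}{17811}\right) + 159621\right) + \left(252 \left(-53\right) + 236\right) = \left(\left(\frac{331653}{46937} + \frac{21227}{17811}\right) + 159621\right) + \left(252 \left(-53\right) + 236\right) = \left(\left(331653 \cdot \frac{1}{46937} + 21227 \cdot \frac{1}{17811}\right) + 159621\right) + \left(-13356 + 236\right) = \left(\left(\frac{19509}{2761} + \frac{21227}{17811}\right) + 159621\right) - 13120 = \left(\frac{406082546}{49176171} + 159621\right) - 13120 = \frac{7849955673737}{49176171} - 13120 = \frac{7204764310217}{49176171}$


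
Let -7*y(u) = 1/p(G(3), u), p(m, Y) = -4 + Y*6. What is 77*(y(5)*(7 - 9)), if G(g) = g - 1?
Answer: 11/13 ≈ 0.84615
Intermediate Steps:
G(g) = -1 + g
p(m, Y) = -4 + 6*Y
y(u) = -1/(7*(-4 + 6*u))
77*(y(5)*(7 - 9)) = 77*((-1/(-28 + 42*5))*(7 - 9)) = 77*(-1/(-28 + 210)*(-2)) = 77*(-1/182*(-2)) = 77*(1/91) = 11/13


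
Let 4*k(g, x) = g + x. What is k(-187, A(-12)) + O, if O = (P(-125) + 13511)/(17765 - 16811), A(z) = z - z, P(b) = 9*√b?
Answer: -62177/1908 + 5*I*√5/106 ≈ -32.588 + 0.10547*I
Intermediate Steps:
A(z) = 0
k(g, x) = g/4 + x/4 (k(g, x) = (g + x)/4 = g/4 + x/4)
O = 13511/954 + 5*I*√5/106 (O = (9*√(-125) + 13511)/(17765 - 16811) = (9*(5*I*√5) + 13511)/954 = (45*I*√5 + 13511)*(1/954) = (13511 + 45*I*√5)*(1/954) = 13511/954 + 5*I*√5/106 ≈ 14.162 + 0.10547*I)
k(-187, A(-12)) + O = ((¼)*(-187) + (¼)*0) + (13511/954 + 5*I*√5/106) = (-187/4 + 0) + (13511/954 + 5*I*√5/106) = -187/4 + (13511/954 + 5*I*√5/106) = -62177/1908 + 5*I*√5/106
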